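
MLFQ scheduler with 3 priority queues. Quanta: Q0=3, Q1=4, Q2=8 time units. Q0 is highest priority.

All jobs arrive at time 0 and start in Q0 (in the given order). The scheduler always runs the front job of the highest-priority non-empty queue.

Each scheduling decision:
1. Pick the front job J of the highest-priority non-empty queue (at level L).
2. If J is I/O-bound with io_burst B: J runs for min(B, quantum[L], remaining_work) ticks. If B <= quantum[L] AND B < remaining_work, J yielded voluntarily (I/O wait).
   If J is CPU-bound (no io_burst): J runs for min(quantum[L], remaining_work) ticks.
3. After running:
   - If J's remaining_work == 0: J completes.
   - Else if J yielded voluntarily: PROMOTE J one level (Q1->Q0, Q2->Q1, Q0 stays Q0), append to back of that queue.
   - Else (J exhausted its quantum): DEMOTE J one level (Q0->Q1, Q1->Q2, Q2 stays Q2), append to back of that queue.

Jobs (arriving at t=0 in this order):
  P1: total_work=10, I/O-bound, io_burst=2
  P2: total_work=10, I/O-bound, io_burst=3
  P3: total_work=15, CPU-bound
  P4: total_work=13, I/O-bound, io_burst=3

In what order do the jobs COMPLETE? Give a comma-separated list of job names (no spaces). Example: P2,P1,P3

t=0-2: P1@Q0 runs 2, rem=8, I/O yield, promote→Q0. Q0=[P2,P3,P4,P1] Q1=[] Q2=[]
t=2-5: P2@Q0 runs 3, rem=7, I/O yield, promote→Q0. Q0=[P3,P4,P1,P2] Q1=[] Q2=[]
t=5-8: P3@Q0 runs 3, rem=12, quantum used, demote→Q1. Q0=[P4,P1,P2] Q1=[P3] Q2=[]
t=8-11: P4@Q0 runs 3, rem=10, I/O yield, promote→Q0. Q0=[P1,P2,P4] Q1=[P3] Q2=[]
t=11-13: P1@Q0 runs 2, rem=6, I/O yield, promote→Q0. Q0=[P2,P4,P1] Q1=[P3] Q2=[]
t=13-16: P2@Q0 runs 3, rem=4, I/O yield, promote→Q0. Q0=[P4,P1,P2] Q1=[P3] Q2=[]
t=16-19: P4@Q0 runs 3, rem=7, I/O yield, promote→Q0. Q0=[P1,P2,P4] Q1=[P3] Q2=[]
t=19-21: P1@Q0 runs 2, rem=4, I/O yield, promote→Q0. Q0=[P2,P4,P1] Q1=[P3] Q2=[]
t=21-24: P2@Q0 runs 3, rem=1, I/O yield, promote→Q0. Q0=[P4,P1,P2] Q1=[P3] Q2=[]
t=24-27: P4@Q0 runs 3, rem=4, I/O yield, promote→Q0. Q0=[P1,P2,P4] Q1=[P3] Q2=[]
t=27-29: P1@Q0 runs 2, rem=2, I/O yield, promote→Q0. Q0=[P2,P4,P1] Q1=[P3] Q2=[]
t=29-30: P2@Q0 runs 1, rem=0, completes. Q0=[P4,P1] Q1=[P3] Q2=[]
t=30-33: P4@Q0 runs 3, rem=1, I/O yield, promote→Q0. Q0=[P1,P4] Q1=[P3] Q2=[]
t=33-35: P1@Q0 runs 2, rem=0, completes. Q0=[P4] Q1=[P3] Q2=[]
t=35-36: P4@Q0 runs 1, rem=0, completes. Q0=[] Q1=[P3] Q2=[]
t=36-40: P3@Q1 runs 4, rem=8, quantum used, demote→Q2. Q0=[] Q1=[] Q2=[P3]
t=40-48: P3@Q2 runs 8, rem=0, completes. Q0=[] Q1=[] Q2=[]

Answer: P2,P1,P4,P3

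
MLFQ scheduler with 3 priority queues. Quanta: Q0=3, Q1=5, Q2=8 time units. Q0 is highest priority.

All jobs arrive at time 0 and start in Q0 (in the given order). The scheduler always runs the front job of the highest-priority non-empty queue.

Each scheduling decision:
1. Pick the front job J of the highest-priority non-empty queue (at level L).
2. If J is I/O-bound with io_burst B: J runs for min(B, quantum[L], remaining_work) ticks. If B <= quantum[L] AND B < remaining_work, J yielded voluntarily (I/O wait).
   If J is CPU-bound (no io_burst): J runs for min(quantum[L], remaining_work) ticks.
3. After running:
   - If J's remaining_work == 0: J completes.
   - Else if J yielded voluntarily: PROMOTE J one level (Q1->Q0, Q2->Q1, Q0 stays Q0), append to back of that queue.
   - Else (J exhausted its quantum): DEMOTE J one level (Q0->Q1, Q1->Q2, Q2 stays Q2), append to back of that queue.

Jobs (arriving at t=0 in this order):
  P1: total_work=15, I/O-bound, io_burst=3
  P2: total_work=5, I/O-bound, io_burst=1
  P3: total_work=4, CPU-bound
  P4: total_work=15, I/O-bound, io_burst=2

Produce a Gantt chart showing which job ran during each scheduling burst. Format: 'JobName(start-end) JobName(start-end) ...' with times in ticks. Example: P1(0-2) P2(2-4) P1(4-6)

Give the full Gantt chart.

t=0-3: P1@Q0 runs 3, rem=12, I/O yield, promote→Q0. Q0=[P2,P3,P4,P1] Q1=[] Q2=[]
t=3-4: P2@Q0 runs 1, rem=4, I/O yield, promote→Q0. Q0=[P3,P4,P1,P2] Q1=[] Q2=[]
t=4-7: P3@Q0 runs 3, rem=1, quantum used, demote→Q1. Q0=[P4,P1,P2] Q1=[P3] Q2=[]
t=7-9: P4@Q0 runs 2, rem=13, I/O yield, promote→Q0. Q0=[P1,P2,P4] Q1=[P3] Q2=[]
t=9-12: P1@Q0 runs 3, rem=9, I/O yield, promote→Q0. Q0=[P2,P4,P1] Q1=[P3] Q2=[]
t=12-13: P2@Q0 runs 1, rem=3, I/O yield, promote→Q0. Q0=[P4,P1,P2] Q1=[P3] Q2=[]
t=13-15: P4@Q0 runs 2, rem=11, I/O yield, promote→Q0. Q0=[P1,P2,P4] Q1=[P3] Q2=[]
t=15-18: P1@Q0 runs 3, rem=6, I/O yield, promote→Q0. Q0=[P2,P4,P1] Q1=[P3] Q2=[]
t=18-19: P2@Q0 runs 1, rem=2, I/O yield, promote→Q0. Q0=[P4,P1,P2] Q1=[P3] Q2=[]
t=19-21: P4@Q0 runs 2, rem=9, I/O yield, promote→Q0. Q0=[P1,P2,P4] Q1=[P3] Q2=[]
t=21-24: P1@Q0 runs 3, rem=3, I/O yield, promote→Q0. Q0=[P2,P4,P1] Q1=[P3] Q2=[]
t=24-25: P2@Q0 runs 1, rem=1, I/O yield, promote→Q0. Q0=[P4,P1,P2] Q1=[P3] Q2=[]
t=25-27: P4@Q0 runs 2, rem=7, I/O yield, promote→Q0. Q0=[P1,P2,P4] Q1=[P3] Q2=[]
t=27-30: P1@Q0 runs 3, rem=0, completes. Q0=[P2,P4] Q1=[P3] Q2=[]
t=30-31: P2@Q0 runs 1, rem=0, completes. Q0=[P4] Q1=[P3] Q2=[]
t=31-33: P4@Q0 runs 2, rem=5, I/O yield, promote→Q0. Q0=[P4] Q1=[P3] Q2=[]
t=33-35: P4@Q0 runs 2, rem=3, I/O yield, promote→Q0. Q0=[P4] Q1=[P3] Q2=[]
t=35-37: P4@Q0 runs 2, rem=1, I/O yield, promote→Q0. Q0=[P4] Q1=[P3] Q2=[]
t=37-38: P4@Q0 runs 1, rem=0, completes. Q0=[] Q1=[P3] Q2=[]
t=38-39: P3@Q1 runs 1, rem=0, completes. Q0=[] Q1=[] Q2=[]

Answer: P1(0-3) P2(3-4) P3(4-7) P4(7-9) P1(9-12) P2(12-13) P4(13-15) P1(15-18) P2(18-19) P4(19-21) P1(21-24) P2(24-25) P4(25-27) P1(27-30) P2(30-31) P4(31-33) P4(33-35) P4(35-37) P4(37-38) P3(38-39)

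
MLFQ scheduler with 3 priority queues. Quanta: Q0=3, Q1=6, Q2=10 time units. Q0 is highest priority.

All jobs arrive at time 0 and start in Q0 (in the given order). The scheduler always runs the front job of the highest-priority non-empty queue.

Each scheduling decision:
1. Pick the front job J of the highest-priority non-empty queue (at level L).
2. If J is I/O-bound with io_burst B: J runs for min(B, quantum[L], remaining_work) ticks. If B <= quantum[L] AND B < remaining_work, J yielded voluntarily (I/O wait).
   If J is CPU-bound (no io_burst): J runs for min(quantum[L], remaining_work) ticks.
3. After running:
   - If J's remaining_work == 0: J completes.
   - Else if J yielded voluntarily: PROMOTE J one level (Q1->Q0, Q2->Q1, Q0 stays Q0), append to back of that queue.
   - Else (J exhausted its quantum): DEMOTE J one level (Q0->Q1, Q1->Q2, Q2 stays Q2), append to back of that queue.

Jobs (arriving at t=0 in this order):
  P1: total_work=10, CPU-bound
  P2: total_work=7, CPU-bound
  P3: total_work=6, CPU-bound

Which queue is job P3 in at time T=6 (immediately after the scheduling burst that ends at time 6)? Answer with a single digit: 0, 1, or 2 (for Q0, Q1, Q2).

Answer: 0

Derivation:
t=0-3: P1@Q0 runs 3, rem=7, quantum used, demote→Q1. Q0=[P2,P3] Q1=[P1] Q2=[]
t=3-6: P2@Q0 runs 3, rem=4, quantum used, demote→Q1. Q0=[P3] Q1=[P1,P2] Q2=[]
t=6-9: P3@Q0 runs 3, rem=3, quantum used, demote→Q1. Q0=[] Q1=[P1,P2,P3] Q2=[]
t=9-15: P1@Q1 runs 6, rem=1, quantum used, demote→Q2. Q0=[] Q1=[P2,P3] Q2=[P1]
t=15-19: P2@Q1 runs 4, rem=0, completes. Q0=[] Q1=[P3] Q2=[P1]
t=19-22: P3@Q1 runs 3, rem=0, completes. Q0=[] Q1=[] Q2=[P1]
t=22-23: P1@Q2 runs 1, rem=0, completes. Q0=[] Q1=[] Q2=[]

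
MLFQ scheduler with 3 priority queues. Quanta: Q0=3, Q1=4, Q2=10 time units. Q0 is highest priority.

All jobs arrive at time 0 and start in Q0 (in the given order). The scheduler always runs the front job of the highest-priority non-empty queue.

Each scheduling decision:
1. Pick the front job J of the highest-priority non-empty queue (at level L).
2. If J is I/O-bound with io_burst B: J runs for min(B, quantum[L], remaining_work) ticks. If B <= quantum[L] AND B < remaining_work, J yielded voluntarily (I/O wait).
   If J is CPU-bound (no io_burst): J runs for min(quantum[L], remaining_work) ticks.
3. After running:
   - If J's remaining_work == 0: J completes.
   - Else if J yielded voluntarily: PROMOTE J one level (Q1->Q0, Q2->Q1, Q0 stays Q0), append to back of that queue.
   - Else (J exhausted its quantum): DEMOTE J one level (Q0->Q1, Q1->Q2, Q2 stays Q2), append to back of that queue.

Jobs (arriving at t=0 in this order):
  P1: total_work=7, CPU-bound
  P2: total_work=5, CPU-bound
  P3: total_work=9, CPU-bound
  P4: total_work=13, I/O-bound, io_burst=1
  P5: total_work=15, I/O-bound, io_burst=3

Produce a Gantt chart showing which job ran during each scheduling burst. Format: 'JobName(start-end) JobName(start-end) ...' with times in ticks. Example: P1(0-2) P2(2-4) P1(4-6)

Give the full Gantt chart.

t=0-3: P1@Q0 runs 3, rem=4, quantum used, demote→Q1. Q0=[P2,P3,P4,P5] Q1=[P1] Q2=[]
t=3-6: P2@Q0 runs 3, rem=2, quantum used, demote→Q1. Q0=[P3,P4,P5] Q1=[P1,P2] Q2=[]
t=6-9: P3@Q0 runs 3, rem=6, quantum used, demote→Q1. Q0=[P4,P5] Q1=[P1,P2,P3] Q2=[]
t=9-10: P4@Q0 runs 1, rem=12, I/O yield, promote→Q0. Q0=[P5,P4] Q1=[P1,P2,P3] Q2=[]
t=10-13: P5@Q0 runs 3, rem=12, I/O yield, promote→Q0. Q0=[P4,P5] Q1=[P1,P2,P3] Q2=[]
t=13-14: P4@Q0 runs 1, rem=11, I/O yield, promote→Q0. Q0=[P5,P4] Q1=[P1,P2,P3] Q2=[]
t=14-17: P5@Q0 runs 3, rem=9, I/O yield, promote→Q0. Q0=[P4,P5] Q1=[P1,P2,P3] Q2=[]
t=17-18: P4@Q0 runs 1, rem=10, I/O yield, promote→Q0. Q0=[P5,P4] Q1=[P1,P2,P3] Q2=[]
t=18-21: P5@Q0 runs 3, rem=6, I/O yield, promote→Q0. Q0=[P4,P5] Q1=[P1,P2,P3] Q2=[]
t=21-22: P4@Q0 runs 1, rem=9, I/O yield, promote→Q0. Q0=[P5,P4] Q1=[P1,P2,P3] Q2=[]
t=22-25: P5@Q0 runs 3, rem=3, I/O yield, promote→Q0. Q0=[P4,P5] Q1=[P1,P2,P3] Q2=[]
t=25-26: P4@Q0 runs 1, rem=8, I/O yield, promote→Q0. Q0=[P5,P4] Q1=[P1,P2,P3] Q2=[]
t=26-29: P5@Q0 runs 3, rem=0, completes. Q0=[P4] Q1=[P1,P2,P3] Q2=[]
t=29-30: P4@Q0 runs 1, rem=7, I/O yield, promote→Q0. Q0=[P4] Q1=[P1,P2,P3] Q2=[]
t=30-31: P4@Q0 runs 1, rem=6, I/O yield, promote→Q0. Q0=[P4] Q1=[P1,P2,P3] Q2=[]
t=31-32: P4@Q0 runs 1, rem=5, I/O yield, promote→Q0. Q0=[P4] Q1=[P1,P2,P3] Q2=[]
t=32-33: P4@Q0 runs 1, rem=4, I/O yield, promote→Q0. Q0=[P4] Q1=[P1,P2,P3] Q2=[]
t=33-34: P4@Q0 runs 1, rem=3, I/O yield, promote→Q0. Q0=[P4] Q1=[P1,P2,P3] Q2=[]
t=34-35: P4@Q0 runs 1, rem=2, I/O yield, promote→Q0. Q0=[P4] Q1=[P1,P2,P3] Q2=[]
t=35-36: P4@Q0 runs 1, rem=1, I/O yield, promote→Q0. Q0=[P4] Q1=[P1,P2,P3] Q2=[]
t=36-37: P4@Q0 runs 1, rem=0, completes. Q0=[] Q1=[P1,P2,P3] Q2=[]
t=37-41: P1@Q1 runs 4, rem=0, completes. Q0=[] Q1=[P2,P3] Q2=[]
t=41-43: P2@Q1 runs 2, rem=0, completes. Q0=[] Q1=[P3] Q2=[]
t=43-47: P3@Q1 runs 4, rem=2, quantum used, demote→Q2. Q0=[] Q1=[] Q2=[P3]
t=47-49: P3@Q2 runs 2, rem=0, completes. Q0=[] Q1=[] Q2=[]

Answer: P1(0-3) P2(3-6) P3(6-9) P4(9-10) P5(10-13) P4(13-14) P5(14-17) P4(17-18) P5(18-21) P4(21-22) P5(22-25) P4(25-26) P5(26-29) P4(29-30) P4(30-31) P4(31-32) P4(32-33) P4(33-34) P4(34-35) P4(35-36) P4(36-37) P1(37-41) P2(41-43) P3(43-47) P3(47-49)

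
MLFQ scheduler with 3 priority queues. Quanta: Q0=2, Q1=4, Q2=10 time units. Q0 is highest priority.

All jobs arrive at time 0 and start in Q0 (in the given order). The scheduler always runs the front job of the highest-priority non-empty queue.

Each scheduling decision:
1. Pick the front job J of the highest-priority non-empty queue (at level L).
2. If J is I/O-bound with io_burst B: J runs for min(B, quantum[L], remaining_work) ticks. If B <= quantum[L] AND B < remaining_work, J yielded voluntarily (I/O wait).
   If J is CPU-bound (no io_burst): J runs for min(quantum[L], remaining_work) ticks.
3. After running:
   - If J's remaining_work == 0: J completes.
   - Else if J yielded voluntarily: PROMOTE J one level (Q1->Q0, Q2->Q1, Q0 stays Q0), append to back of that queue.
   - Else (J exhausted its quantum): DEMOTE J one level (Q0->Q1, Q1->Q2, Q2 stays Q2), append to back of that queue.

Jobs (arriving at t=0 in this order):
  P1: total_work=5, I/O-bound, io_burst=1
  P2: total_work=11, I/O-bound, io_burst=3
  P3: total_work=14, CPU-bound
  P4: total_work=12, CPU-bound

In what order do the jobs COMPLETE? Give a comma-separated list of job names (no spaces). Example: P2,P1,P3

Answer: P1,P2,P3,P4

Derivation:
t=0-1: P1@Q0 runs 1, rem=4, I/O yield, promote→Q0. Q0=[P2,P3,P4,P1] Q1=[] Q2=[]
t=1-3: P2@Q0 runs 2, rem=9, quantum used, demote→Q1. Q0=[P3,P4,P1] Q1=[P2] Q2=[]
t=3-5: P3@Q0 runs 2, rem=12, quantum used, demote→Q1. Q0=[P4,P1] Q1=[P2,P3] Q2=[]
t=5-7: P4@Q0 runs 2, rem=10, quantum used, demote→Q1. Q0=[P1] Q1=[P2,P3,P4] Q2=[]
t=7-8: P1@Q0 runs 1, rem=3, I/O yield, promote→Q0. Q0=[P1] Q1=[P2,P3,P4] Q2=[]
t=8-9: P1@Q0 runs 1, rem=2, I/O yield, promote→Q0. Q0=[P1] Q1=[P2,P3,P4] Q2=[]
t=9-10: P1@Q0 runs 1, rem=1, I/O yield, promote→Q0. Q0=[P1] Q1=[P2,P3,P4] Q2=[]
t=10-11: P1@Q0 runs 1, rem=0, completes. Q0=[] Q1=[P2,P3,P4] Q2=[]
t=11-14: P2@Q1 runs 3, rem=6, I/O yield, promote→Q0. Q0=[P2] Q1=[P3,P4] Q2=[]
t=14-16: P2@Q0 runs 2, rem=4, quantum used, demote→Q1. Q0=[] Q1=[P3,P4,P2] Q2=[]
t=16-20: P3@Q1 runs 4, rem=8, quantum used, demote→Q2. Q0=[] Q1=[P4,P2] Q2=[P3]
t=20-24: P4@Q1 runs 4, rem=6, quantum used, demote→Q2. Q0=[] Q1=[P2] Q2=[P3,P4]
t=24-27: P2@Q1 runs 3, rem=1, I/O yield, promote→Q0. Q0=[P2] Q1=[] Q2=[P3,P4]
t=27-28: P2@Q0 runs 1, rem=0, completes. Q0=[] Q1=[] Q2=[P3,P4]
t=28-36: P3@Q2 runs 8, rem=0, completes. Q0=[] Q1=[] Q2=[P4]
t=36-42: P4@Q2 runs 6, rem=0, completes. Q0=[] Q1=[] Q2=[]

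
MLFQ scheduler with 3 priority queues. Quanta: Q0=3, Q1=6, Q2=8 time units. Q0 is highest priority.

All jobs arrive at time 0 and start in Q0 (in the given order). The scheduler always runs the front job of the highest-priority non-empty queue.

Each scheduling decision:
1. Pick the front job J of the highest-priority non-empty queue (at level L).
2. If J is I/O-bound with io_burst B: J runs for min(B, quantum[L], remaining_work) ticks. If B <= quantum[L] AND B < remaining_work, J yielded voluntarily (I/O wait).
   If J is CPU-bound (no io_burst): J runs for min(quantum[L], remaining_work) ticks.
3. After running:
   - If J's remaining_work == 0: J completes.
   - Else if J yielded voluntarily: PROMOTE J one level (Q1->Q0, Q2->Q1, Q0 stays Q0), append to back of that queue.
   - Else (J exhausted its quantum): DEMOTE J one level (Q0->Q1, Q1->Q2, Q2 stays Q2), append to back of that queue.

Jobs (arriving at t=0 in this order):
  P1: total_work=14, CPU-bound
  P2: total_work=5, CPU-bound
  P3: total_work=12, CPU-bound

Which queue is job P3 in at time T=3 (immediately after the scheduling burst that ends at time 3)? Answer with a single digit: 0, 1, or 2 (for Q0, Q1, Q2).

t=0-3: P1@Q0 runs 3, rem=11, quantum used, demote→Q1. Q0=[P2,P3] Q1=[P1] Q2=[]
t=3-6: P2@Q0 runs 3, rem=2, quantum used, demote→Q1. Q0=[P3] Q1=[P1,P2] Q2=[]
t=6-9: P3@Q0 runs 3, rem=9, quantum used, demote→Q1. Q0=[] Q1=[P1,P2,P3] Q2=[]
t=9-15: P1@Q1 runs 6, rem=5, quantum used, demote→Q2. Q0=[] Q1=[P2,P3] Q2=[P1]
t=15-17: P2@Q1 runs 2, rem=0, completes. Q0=[] Q1=[P3] Q2=[P1]
t=17-23: P3@Q1 runs 6, rem=3, quantum used, demote→Q2. Q0=[] Q1=[] Q2=[P1,P3]
t=23-28: P1@Q2 runs 5, rem=0, completes. Q0=[] Q1=[] Q2=[P3]
t=28-31: P3@Q2 runs 3, rem=0, completes. Q0=[] Q1=[] Q2=[]

Answer: 0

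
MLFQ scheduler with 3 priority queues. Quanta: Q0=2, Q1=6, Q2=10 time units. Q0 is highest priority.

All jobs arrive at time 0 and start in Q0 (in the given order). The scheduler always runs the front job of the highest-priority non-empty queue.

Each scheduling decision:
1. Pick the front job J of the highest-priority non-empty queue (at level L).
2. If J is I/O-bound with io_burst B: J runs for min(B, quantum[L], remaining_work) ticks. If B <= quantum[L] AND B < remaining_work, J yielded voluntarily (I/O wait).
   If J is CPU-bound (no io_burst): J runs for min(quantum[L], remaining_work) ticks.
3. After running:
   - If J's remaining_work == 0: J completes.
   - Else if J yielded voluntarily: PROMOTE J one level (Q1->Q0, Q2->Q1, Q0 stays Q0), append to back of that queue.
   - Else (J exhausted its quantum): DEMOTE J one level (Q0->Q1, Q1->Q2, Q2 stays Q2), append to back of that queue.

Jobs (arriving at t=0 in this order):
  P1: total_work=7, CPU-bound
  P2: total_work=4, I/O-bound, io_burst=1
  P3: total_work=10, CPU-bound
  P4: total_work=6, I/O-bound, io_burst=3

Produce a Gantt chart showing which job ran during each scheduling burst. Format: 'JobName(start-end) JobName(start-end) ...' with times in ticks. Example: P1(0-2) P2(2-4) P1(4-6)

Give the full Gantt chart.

Answer: P1(0-2) P2(2-3) P3(3-5) P4(5-7) P2(7-8) P2(8-9) P2(9-10) P1(10-15) P3(15-21) P4(21-24) P4(24-25) P3(25-27)

Derivation:
t=0-2: P1@Q0 runs 2, rem=5, quantum used, demote→Q1. Q0=[P2,P3,P4] Q1=[P1] Q2=[]
t=2-3: P2@Q0 runs 1, rem=3, I/O yield, promote→Q0. Q0=[P3,P4,P2] Q1=[P1] Q2=[]
t=3-5: P3@Q0 runs 2, rem=8, quantum used, demote→Q1. Q0=[P4,P2] Q1=[P1,P3] Q2=[]
t=5-7: P4@Q0 runs 2, rem=4, quantum used, demote→Q1. Q0=[P2] Q1=[P1,P3,P4] Q2=[]
t=7-8: P2@Q0 runs 1, rem=2, I/O yield, promote→Q0. Q0=[P2] Q1=[P1,P3,P4] Q2=[]
t=8-9: P2@Q0 runs 1, rem=1, I/O yield, promote→Q0. Q0=[P2] Q1=[P1,P3,P4] Q2=[]
t=9-10: P2@Q0 runs 1, rem=0, completes. Q0=[] Q1=[P1,P3,P4] Q2=[]
t=10-15: P1@Q1 runs 5, rem=0, completes. Q0=[] Q1=[P3,P4] Q2=[]
t=15-21: P3@Q1 runs 6, rem=2, quantum used, demote→Q2. Q0=[] Q1=[P4] Q2=[P3]
t=21-24: P4@Q1 runs 3, rem=1, I/O yield, promote→Q0. Q0=[P4] Q1=[] Q2=[P3]
t=24-25: P4@Q0 runs 1, rem=0, completes. Q0=[] Q1=[] Q2=[P3]
t=25-27: P3@Q2 runs 2, rem=0, completes. Q0=[] Q1=[] Q2=[]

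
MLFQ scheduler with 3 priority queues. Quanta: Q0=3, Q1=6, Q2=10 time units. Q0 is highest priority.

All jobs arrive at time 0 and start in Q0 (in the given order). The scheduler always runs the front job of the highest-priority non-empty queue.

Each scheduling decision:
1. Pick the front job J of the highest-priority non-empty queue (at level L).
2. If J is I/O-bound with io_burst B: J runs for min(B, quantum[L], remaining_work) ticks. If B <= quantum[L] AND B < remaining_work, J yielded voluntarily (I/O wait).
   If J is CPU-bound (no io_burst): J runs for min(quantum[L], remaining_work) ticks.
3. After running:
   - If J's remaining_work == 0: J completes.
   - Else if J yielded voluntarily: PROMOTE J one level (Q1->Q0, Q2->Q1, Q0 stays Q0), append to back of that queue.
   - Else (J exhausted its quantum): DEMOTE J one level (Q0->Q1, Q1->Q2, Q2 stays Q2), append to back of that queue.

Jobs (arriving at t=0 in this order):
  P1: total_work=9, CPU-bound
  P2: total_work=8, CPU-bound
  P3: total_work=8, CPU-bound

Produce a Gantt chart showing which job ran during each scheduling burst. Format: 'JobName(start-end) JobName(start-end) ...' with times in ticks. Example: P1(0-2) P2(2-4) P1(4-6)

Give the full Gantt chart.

Answer: P1(0-3) P2(3-6) P3(6-9) P1(9-15) P2(15-20) P3(20-25)

Derivation:
t=0-3: P1@Q0 runs 3, rem=6, quantum used, demote→Q1. Q0=[P2,P3] Q1=[P1] Q2=[]
t=3-6: P2@Q0 runs 3, rem=5, quantum used, demote→Q1. Q0=[P3] Q1=[P1,P2] Q2=[]
t=6-9: P3@Q0 runs 3, rem=5, quantum used, demote→Q1. Q0=[] Q1=[P1,P2,P3] Q2=[]
t=9-15: P1@Q1 runs 6, rem=0, completes. Q0=[] Q1=[P2,P3] Q2=[]
t=15-20: P2@Q1 runs 5, rem=0, completes. Q0=[] Q1=[P3] Q2=[]
t=20-25: P3@Q1 runs 5, rem=0, completes. Q0=[] Q1=[] Q2=[]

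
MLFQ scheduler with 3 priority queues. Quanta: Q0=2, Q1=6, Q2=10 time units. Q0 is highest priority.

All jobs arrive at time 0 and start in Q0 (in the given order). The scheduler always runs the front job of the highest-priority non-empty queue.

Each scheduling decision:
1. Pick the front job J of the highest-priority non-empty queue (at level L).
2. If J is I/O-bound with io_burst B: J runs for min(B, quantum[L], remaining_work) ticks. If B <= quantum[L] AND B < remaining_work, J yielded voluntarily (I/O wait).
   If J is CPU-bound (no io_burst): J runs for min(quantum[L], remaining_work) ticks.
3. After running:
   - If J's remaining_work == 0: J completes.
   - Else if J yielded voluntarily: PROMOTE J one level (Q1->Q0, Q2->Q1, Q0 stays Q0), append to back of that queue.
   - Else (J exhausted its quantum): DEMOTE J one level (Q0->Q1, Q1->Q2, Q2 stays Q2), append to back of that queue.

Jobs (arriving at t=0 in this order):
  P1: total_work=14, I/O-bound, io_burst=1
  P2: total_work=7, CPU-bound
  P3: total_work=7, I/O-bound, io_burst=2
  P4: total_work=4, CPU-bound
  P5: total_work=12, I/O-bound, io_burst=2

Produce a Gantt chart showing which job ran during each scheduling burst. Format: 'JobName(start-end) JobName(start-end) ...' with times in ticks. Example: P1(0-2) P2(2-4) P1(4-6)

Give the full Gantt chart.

t=0-1: P1@Q0 runs 1, rem=13, I/O yield, promote→Q0. Q0=[P2,P3,P4,P5,P1] Q1=[] Q2=[]
t=1-3: P2@Q0 runs 2, rem=5, quantum used, demote→Q1. Q0=[P3,P4,P5,P1] Q1=[P2] Q2=[]
t=3-5: P3@Q0 runs 2, rem=5, I/O yield, promote→Q0. Q0=[P4,P5,P1,P3] Q1=[P2] Q2=[]
t=5-7: P4@Q0 runs 2, rem=2, quantum used, demote→Q1. Q0=[P5,P1,P3] Q1=[P2,P4] Q2=[]
t=7-9: P5@Q0 runs 2, rem=10, I/O yield, promote→Q0. Q0=[P1,P3,P5] Q1=[P2,P4] Q2=[]
t=9-10: P1@Q0 runs 1, rem=12, I/O yield, promote→Q0. Q0=[P3,P5,P1] Q1=[P2,P4] Q2=[]
t=10-12: P3@Q0 runs 2, rem=3, I/O yield, promote→Q0. Q0=[P5,P1,P3] Q1=[P2,P4] Q2=[]
t=12-14: P5@Q0 runs 2, rem=8, I/O yield, promote→Q0. Q0=[P1,P3,P5] Q1=[P2,P4] Q2=[]
t=14-15: P1@Q0 runs 1, rem=11, I/O yield, promote→Q0. Q0=[P3,P5,P1] Q1=[P2,P4] Q2=[]
t=15-17: P3@Q0 runs 2, rem=1, I/O yield, promote→Q0. Q0=[P5,P1,P3] Q1=[P2,P4] Q2=[]
t=17-19: P5@Q0 runs 2, rem=6, I/O yield, promote→Q0. Q0=[P1,P3,P5] Q1=[P2,P4] Q2=[]
t=19-20: P1@Q0 runs 1, rem=10, I/O yield, promote→Q0. Q0=[P3,P5,P1] Q1=[P2,P4] Q2=[]
t=20-21: P3@Q0 runs 1, rem=0, completes. Q0=[P5,P1] Q1=[P2,P4] Q2=[]
t=21-23: P5@Q0 runs 2, rem=4, I/O yield, promote→Q0. Q0=[P1,P5] Q1=[P2,P4] Q2=[]
t=23-24: P1@Q0 runs 1, rem=9, I/O yield, promote→Q0. Q0=[P5,P1] Q1=[P2,P4] Q2=[]
t=24-26: P5@Q0 runs 2, rem=2, I/O yield, promote→Q0. Q0=[P1,P5] Q1=[P2,P4] Q2=[]
t=26-27: P1@Q0 runs 1, rem=8, I/O yield, promote→Q0. Q0=[P5,P1] Q1=[P2,P4] Q2=[]
t=27-29: P5@Q0 runs 2, rem=0, completes. Q0=[P1] Q1=[P2,P4] Q2=[]
t=29-30: P1@Q0 runs 1, rem=7, I/O yield, promote→Q0. Q0=[P1] Q1=[P2,P4] Q2=[]
t=30-31: P1@Q0 runs 1, rem=6, I/O yield, promote→Q0. Q0=[P1] Q1=[P2,P4] Q2=[]
t=31-32: P1@Q0 runs 1, rem=5, I/O yield, promote→Q0. Q0=[P1] Q1=[P2,P4] Q2=[]
t=32-33: P1@Q0 runs 1, rem=4, I/O yield, promote→Q0. Q0=[P1] Q1=[P2,P4] Q2=[]
t=33-34: P1@Q0 runs 1, rem=3, I/O yield, promote→Q0. Q0=[P1] Q1=[P2,P4] Q2=[]
t=34-35: P1@Q0 runs 1, rem=2, I/O yield, promote→Q0. Q0=[P1] Q1=[P2,P4] Q2=[]
t=35-36: P1@Q0 runs 1, rem=1, I/O yield, promote→Q0. Q0=[P1] Q1=[P2,P4] Q2=[]
t=36-37: P1@Q0 runs 1, rem=0, completes. Q0=[] Q1=[P2,P4] Q2=[]
t=37-42: P2@Q1 runs 5, rem=0, completes. Q0=[] Q1=[P4] Q2=[]
t=42-44: P4@Q1 runs 2, rem=0, completes. Q0=[] Q1=[] Q2=[]

Answer: P1(0-1) P2(1-3) P3(3-5) P4(5-7) P5(7-9) P1(9-10) P3(10-12) P5(12-14) P1(14-15) P3(15-17) P5(17-19) P1(19-20) P3(20-21) P5(21-23) P1(23-24) P5(24-26) P1(26-27) P5(27-29) P1(29-30) P1(30-31) P1(31-32) P1(32-33) P1(33-34) P1(34-35) P1(35-36) P1(36-37) P2(37-42) P4(42-44)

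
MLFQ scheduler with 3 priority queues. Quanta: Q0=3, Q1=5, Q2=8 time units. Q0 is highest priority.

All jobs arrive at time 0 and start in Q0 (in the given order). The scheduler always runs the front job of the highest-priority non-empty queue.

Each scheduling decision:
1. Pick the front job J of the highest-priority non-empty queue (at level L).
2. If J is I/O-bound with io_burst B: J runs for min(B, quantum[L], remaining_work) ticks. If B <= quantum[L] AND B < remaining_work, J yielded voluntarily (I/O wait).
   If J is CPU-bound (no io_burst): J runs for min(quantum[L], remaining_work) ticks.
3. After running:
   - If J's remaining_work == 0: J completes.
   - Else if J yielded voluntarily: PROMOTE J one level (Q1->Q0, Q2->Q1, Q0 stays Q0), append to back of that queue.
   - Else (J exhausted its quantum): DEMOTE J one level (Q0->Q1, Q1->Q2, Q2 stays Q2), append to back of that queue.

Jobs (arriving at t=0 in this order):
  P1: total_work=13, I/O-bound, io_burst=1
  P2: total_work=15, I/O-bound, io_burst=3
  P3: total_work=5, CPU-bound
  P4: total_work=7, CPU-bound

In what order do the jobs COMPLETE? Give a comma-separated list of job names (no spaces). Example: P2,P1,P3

t=0-1: P1@Q0 runs 1, rem=12, I/O yield, promote→Q0. Q0=[P2,P3,P4,P1] Q1=[] Q2=[]
t=1-4: P2@Q0 runs 3, rem=12, I/O yield, promote→Q0. Q0=[P3,P4,P1,P2] Q1=[] Q2=[]
t=4-7: P3@Q0 runs 3, rem=2, quantum used, demote→Q1. Q0=[P4,P1,P2] Q1=[P3] Q2=[]
t=7-10: P4@Q0 runs 3, rem=4, quantum used, demote→Q1. Q0=[P1,P2] Q1=[P3,P4] Q2=[]
t=10-11: P1@Q0 runs 1, rem=11, I/O yield, promote→Q0. Q0=[P2,P1] Q1=[P3,P4] Q2=[]
t=11-14: P2@Q0 runs 3, rem=9, I/O yield, promote→Q0. Q0=[P1,P2] Q1=[P3,P4] Q2=[]
t=14-15: P1@Q0 runs 1, rem=10, I/O yield, promote→Q0. Q0=[P2,P1] Q1=[P3,P4] Q2=[]
t=15-18: P2@Q0 runs 3, rem=6, I/O yield, promote→Q0. Q0=[P1,P2] Q1=[P3,P4] Q2=[]
t=18-19: P1@Q0 runs 1, rem=9, I/O yield, promote→Q0. Q0=[P2,P1] Q1=[P3,P4] Q2=[]
t=19-22: P2@Q0 runs 3, rem=3, I/O yield, promote→Q0. Q0=[P1,P2] Q1=[P3,P4] Q2=[]
t=22-23: P1@Q0 runs 1, rem=8, I/O yield, promote→Q0. Q0=[P2,P1] Q1=[P3,P4] Q2=[]
t=23-26: P2@Q0 runs 3, rem=0, completes. Q0=[P1] Q1=[P3,P4] Q2=[]
t=26-27: P1@Q0 runs 1, rem=7, I/O yield, promote→Q0. Q0=[P1] Q1=[P3,P4] Q2=[]
t=27-28: P1@Q0 runs 1, rem=6, I/O yield, promote→Q0. Q0=[P1] Q1=[P3,P4] Q2=[]
t=28-29: P1@Q0 runs 1, rem=5, I/O yield, promote→Q0. Q0=[P1] Q1=[P3,P4] Q2=[]
t=29-30: P1@Q0 runs 1, rem=4, I/O yield, promote→Q0. Q0=[P1] Q1=[P3,P4] Q2=[]
t=30-31: P1@Q0 runs 1, rem=3, I/O yield, promote→Q0. Q0=[P1] Q1=[P3,P4] Q2=[]
t=31-32: P1@Q0 runs 1, rem=2, I/O yield, promote→Q0. Q0=[P1] Q1=[P3,P4] Q2=[]
t=32-33: P1@Q0 runs 1, rem=1, I/O yield, promote→Q0. Q0=[P1] Q1=[P3,P4] Q2=[]
t=33-34: P1@Q0 runs 1, rem=0, completes. Q0=[] Q1=[P3,P4] Q2=[]
t=34-36: P3@Q1 runs 2, rem=0, completes. Q0=[] Q1=[P4] Q2=[]
t=36-40: P4@Q1 runs 4, rem=0, completes. Q0=[] Q1=[] Q2=[]

Answer: P2,P1,P3,P4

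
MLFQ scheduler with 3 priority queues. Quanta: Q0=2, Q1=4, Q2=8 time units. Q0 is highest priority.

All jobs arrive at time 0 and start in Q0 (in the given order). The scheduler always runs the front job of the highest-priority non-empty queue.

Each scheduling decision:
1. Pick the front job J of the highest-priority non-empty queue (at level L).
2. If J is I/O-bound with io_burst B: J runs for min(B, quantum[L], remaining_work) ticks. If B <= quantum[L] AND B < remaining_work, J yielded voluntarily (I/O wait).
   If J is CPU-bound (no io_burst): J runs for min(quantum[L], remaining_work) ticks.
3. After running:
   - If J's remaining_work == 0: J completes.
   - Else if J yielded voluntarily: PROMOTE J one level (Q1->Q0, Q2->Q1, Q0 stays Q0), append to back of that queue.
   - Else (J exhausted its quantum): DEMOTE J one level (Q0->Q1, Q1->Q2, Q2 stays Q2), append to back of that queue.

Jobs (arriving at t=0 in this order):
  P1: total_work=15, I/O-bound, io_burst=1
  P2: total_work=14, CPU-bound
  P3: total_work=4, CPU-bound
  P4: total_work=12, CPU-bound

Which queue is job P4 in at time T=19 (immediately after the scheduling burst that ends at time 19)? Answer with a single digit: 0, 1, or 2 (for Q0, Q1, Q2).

t=0-1: P1@Q0 runs 1, rem=14, I/O yield, promote→Q0. Q0=[P2,P3,P4,P1] Q1=[] Q2=[]
t=1-3: P2@Q0 runs 2, rem=12, quantum used, demote→Q1. Q0=[P3,P4,P1] Q1=[P2] Q2=[]
t=3-5: P3@Q0 runs 2, rem=2, quantum used, demote→Q1. Q0=[P4,P1] Q1=[P2,P3] Q2=[]
t=5-7: P4@Q0 runs 2, rem=10, quantum used, demote→Q1. Q0=[P1] Q1=[P2,P3,P4] Q2=[]
t=7-8: P1@Q0 runs 1, rem=13, I/O yield, promote→Q0. Q0=[P1] Q1=[P2,P3,P4] Q2=[]
t=8-9: P1@Q0 runs 1, rem=12, I/O yield, promote→Q0. Q0=[P1] Q1=[P2,P3,P4] Q2=[]
t=9-10: P1@Q0 runs 1, rem=11, I/O yield, promote→Q0. Q0=[P1] Q1=[P2,P3,P4] Q2=[]
t=10-11: P1@Q0 runs 1, rem=10, I/O yield, promote→Q0. Q0=[P1] Q1=[P2,P3,P4] Q2=[]
t=11-12: P1@Q0 runs 1, rem=9, I/O yield, promote→Q0. Q0=[P1] Q1=[P2,P3,P4] Q2=[]
t=12-13: P1@Q0 runs 1, rem=8, I/O yield, promote→Q0. Q0=[P1] Q1=[P2,P3,P4] Q2=[]
t=13-14: P1@Q0 runs 1, rem=7, I/O yield, promote→Q0. Q0=[P1] Q1=[P2,P3,P4] Q2=[]
t=14-15: P1@Q0 runs 1, rem=6, I/O yield, promote→Q0. Q0=[P1] Q1=[P2,P3,P4] Q2=[]
t=15-16: P1@Q0 runs 1, rem=5, I/O yield, promote→Q0. Q0=[P1] Q1=[P2,P3,P4] Q2=[]
t=16-17: P1@Q0 runs 1, rem=4, I/O yield, promote→Q0. Q0=[P1] Q1=[P2,P3,P4] Q2=[]
t=17-18: P1@Q0 runs 1, rem=3, I/O yield, promote→Q0. Q0=[P1] Q1=[P2,P3,P4] Q2=[]
t=18-19: P1@Q0 runs 1, rem=2, I/O yield, promote→Q0. Q0=[P1] Q1=[P2,P3,P4] Q2=[]
t=19-20: P1@Q0 runs 1, rem=1, I/O yield, promote→Q0. Q0=[P1] Q1=[P2,P3,P4] Q2=[]
t=20-21: P1@Q0 runs 1, rem=0, completes. Q0=[] Q1=[P2,P3,P4] Q2=[]
t=21-25: P2@Q1 runs 4, rem=8, quantum used, demote→Q2. Q0=[] Q1=[P3,P4] Q2=[P2]
t=25-27: P3@Q1 runs 2, rem=0, completes. Q0=[] Q1=[P4] Q2=[P2]
t=27-31: P4@Q1 runs 4, rem=6, quantum used, demote→Q2. Q0=[] Q1=[] Q2=[P2,P4]
t=31-39: P2@Q2 runs 8, rem=0, completes. Q0=[] Q1=[] Q2=[P4]
t=39-45: P4@Q2 runs 6, rem=0, completes. Q0=[] Q1=[] Q2=[]

Answer: 1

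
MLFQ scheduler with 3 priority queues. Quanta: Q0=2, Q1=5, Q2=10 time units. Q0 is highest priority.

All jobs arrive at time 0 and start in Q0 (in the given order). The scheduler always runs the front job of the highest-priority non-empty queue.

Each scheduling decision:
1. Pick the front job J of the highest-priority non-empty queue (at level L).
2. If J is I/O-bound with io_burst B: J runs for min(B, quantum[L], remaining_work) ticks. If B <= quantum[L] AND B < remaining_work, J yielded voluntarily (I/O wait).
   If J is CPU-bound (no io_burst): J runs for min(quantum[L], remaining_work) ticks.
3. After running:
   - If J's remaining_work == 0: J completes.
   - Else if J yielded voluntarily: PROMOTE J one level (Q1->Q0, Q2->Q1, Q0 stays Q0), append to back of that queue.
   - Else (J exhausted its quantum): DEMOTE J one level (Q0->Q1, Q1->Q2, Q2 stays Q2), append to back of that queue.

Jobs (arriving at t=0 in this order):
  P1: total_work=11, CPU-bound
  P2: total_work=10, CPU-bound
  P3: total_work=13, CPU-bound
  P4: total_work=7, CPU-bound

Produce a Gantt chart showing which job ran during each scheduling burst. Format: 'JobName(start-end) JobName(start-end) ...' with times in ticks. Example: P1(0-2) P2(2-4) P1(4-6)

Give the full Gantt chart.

t=0-2: P1@Q0 runs 2, rem=9, quantum used, demote→Q1. Q0=[P2,P3,P4] Q1=[P1] Q2=[]
t=2-4: P2@Q0 runs 2, rem=8, quantum used, demote→Q1. Q0=[P3,P4] Q1=[P1,P2] Q2=[]
t=4-6: P3@Q0 runs 2, rem=11, quantum used, demote→Q1. Q0=[P4] Q1=[P1,P2,P3] Q2=[]
t=6-8: P4@Q0 runs 2, rem=5, quantum used, demote→Q1. Q0=[] Q1=[P1,P2,P3,P4] Q2=[]
t=8-13: P1@Q1 runs 5, rem=4, quantum used, demote→Q2. Q0=[] Q1=[P2,P3,P4] Q2=[P1]
t=13-18: P2@Q1 runs 5, rem=3, quantum used, demote→Q2. Q0=[] Q1=[P3,P4] Q2=[P1,P2]
t=18-23: P3@Q1 runs 5, rem=6, quantum used, demote→Q2. Q0=[] Q1=[P4] Q2=[P1,P2,P3]
t=23-28: P4@Q1 runs 5, rem=0, completes. Q0=[] Q1=[] Q2=[P1,P2,P3]
t=28-32: P1@Q2 runs 4, rem=0, completes. Q0=[] Q1=[] Q2=[P2,P3]
t=32-35: P2@Q2 runs 3, rem=0, completes. Q0=[] Q1=[] Q2=[P3]
t=35-41: P3@Q2 runs 6, rem=0, completes. Q0=[] Q1=[] Q2=[]

Answer: P1(0-2) P2(2-4) P3(4-6) P4(6-8) P1(8-13) P2(13-18) P3(18-23) P4(23-28) P1(28-32) P2(32-35) P3(35-41)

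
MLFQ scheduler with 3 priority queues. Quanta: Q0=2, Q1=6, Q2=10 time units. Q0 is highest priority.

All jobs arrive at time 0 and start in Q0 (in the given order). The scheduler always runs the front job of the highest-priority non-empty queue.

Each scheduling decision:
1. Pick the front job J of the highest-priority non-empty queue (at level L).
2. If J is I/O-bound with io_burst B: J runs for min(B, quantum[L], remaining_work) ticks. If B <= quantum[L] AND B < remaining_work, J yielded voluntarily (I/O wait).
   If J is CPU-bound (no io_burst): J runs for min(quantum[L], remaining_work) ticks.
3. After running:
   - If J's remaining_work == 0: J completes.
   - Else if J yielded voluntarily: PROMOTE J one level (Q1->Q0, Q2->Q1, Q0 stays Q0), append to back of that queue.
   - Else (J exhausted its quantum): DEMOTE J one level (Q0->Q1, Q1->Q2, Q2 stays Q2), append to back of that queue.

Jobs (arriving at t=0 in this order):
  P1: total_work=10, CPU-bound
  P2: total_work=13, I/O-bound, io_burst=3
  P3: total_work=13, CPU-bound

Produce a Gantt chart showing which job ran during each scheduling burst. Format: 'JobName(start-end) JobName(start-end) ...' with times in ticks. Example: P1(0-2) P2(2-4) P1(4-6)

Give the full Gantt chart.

Answer: P1(0-2) P2(2-4) P3(4-6) P1(6-12) P2(12-15) P2(15-17) P3(17-23) P2(23-26) P2(26-28) P2(28-29) P1(29-31) P3(31-36)

Derivation:
t=0-2: P1@Q0 runs 2, rem=8, quantum used, demote→Q1. Q0=[P2,P3] Q1=[P1] Q2=[]
t=2-4: P2@Q0 runs 2, rem=11, quantum used, demote→Q1. Q0=[P3] Q1=[P1,P2] Q2=[]
t=4-6: P3@Q0 runs 2, rem=11, quantum used, demote→Q1. Q0=[] Q1=[P1,P2,P3] Q2=[]
t=6-12: P1@Q1 runs 6, rem=2, quantum used, demote→Q2. Q0=[] Q1=[P2,P3] Q2=[P1]
t=12-15: P2@Q1 runs 3, rem=8, I/O yield, promote→Q0. Q0=[P2] Q1=[P3] Q2=[P1]
t=15-17: P2@Q0 runs 2, rem=6, quantum used, demote→Q1. Q0=[] Q1=[P3,P2] Q2=[P1]
t=17-23: P3@Q1 runs 6, rem=5, quantum used, demote→Q2. Q0=[] Q1=[P2] Q2=[P1,P3]
t=23-26: P2@Q1 runs 3, rem=3, I/O yield, promote→Q0. Q0=[P2] Q1=[] Q2=[P1,P3]
t=26-28: P2@Q0 runs 2, rem=1, quantum used, demote→Q1. Q0=[] Q1=[P2] Q2=[P1,P3]
t=28-29: P2@Q1 runs 1, rem=0, completes. Q0=[] Q1=[] Q2=[P1,P3]
t=29-31: P1@Q2 runs 2, rem=0, completes. Q0=[] Q1=[] Q2=[P3]
t=31-36: P3@Q2 runs 5, rem=0, completes. Q0=[] Q1=[] Q2=[]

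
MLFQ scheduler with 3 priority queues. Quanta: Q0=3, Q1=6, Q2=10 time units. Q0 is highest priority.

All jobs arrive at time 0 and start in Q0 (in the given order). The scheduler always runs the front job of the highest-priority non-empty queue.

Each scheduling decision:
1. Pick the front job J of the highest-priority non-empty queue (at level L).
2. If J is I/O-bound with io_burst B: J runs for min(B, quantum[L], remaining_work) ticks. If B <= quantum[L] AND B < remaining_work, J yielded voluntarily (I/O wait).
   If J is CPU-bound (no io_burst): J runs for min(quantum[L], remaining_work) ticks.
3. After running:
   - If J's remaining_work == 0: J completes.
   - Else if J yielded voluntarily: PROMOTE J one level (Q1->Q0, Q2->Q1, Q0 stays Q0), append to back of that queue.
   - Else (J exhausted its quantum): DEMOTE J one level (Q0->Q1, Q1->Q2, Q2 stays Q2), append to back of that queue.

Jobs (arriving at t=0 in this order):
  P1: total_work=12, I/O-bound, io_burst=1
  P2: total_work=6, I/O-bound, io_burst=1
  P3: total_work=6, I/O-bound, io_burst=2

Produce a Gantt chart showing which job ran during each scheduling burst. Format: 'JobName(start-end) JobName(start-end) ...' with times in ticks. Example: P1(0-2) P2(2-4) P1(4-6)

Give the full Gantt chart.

Answer: P1(0-1) P2(1-2) P3(2-4) P1(4-5) P2(5-6) P3(6-8) P1(8-9) P2(9-10) P3(10-12) P1(12-13) P2(13-14) P1(14-15) P2(15-16) P1(16-17) P2(17-18) P1(18-19) P1(19-20) P1(20-21) P1(21-22) P1(22-23) P1(23-24)

Derivation:
t=0-1: P1@Q0 runs 1, rem=11, I/O yield, promote→Q0. Q0=[P2,P3,P1] Q1=[] Q2=[]
t=1-2: P2@Q0 runs 1, rem=5, I/O yield, promote→Q0. Q0=[P3,P1,P2] Q1=[] Q2=[]
t=2-4: P3@Q0 runs 2, rem=4, I/O yield, promote→Q0. Q0=[P1,P2,P3] Q1=[] Q2=[]
t=4-5: P1@Q0 runs 1, rem=10, I/O yield, promote→Q0. Q0=[P2,P3,P1] Q1=[] Q2=[]
t=5-6: P2@Q0 runs 1, rem=4, I/O yield, promote→Q0. Q0=[P3,P1,P2] Q1=[] Q2=[]
t=6-8: P3@Q0 runs 2, rem=2, I/O yield, promote→Q0. Q0=[P1,P2,P3] Q1=[] Q2=[]
t=8-9: P1@Q0 runs 1, rem=9, I/O yield, promote→Q0. Q0=[P2,P3,P1] Q1=[] Q2=[]
t=9-10: P2@Q0 runs 1, rem=3, I/O yield, promote→Q0. Q0=[P3,P1,P2] Q1=[] Q2=[]
t=10-12: P3@Q0 runs 2, rem=0, completes. Q0=[P1,P2] Q1=[] Q2=[]
t=12-13: P1@Q0 runs 1, rem=8, I/O yield, promote→Q0. Q0=[P2,P1] Q1=[] Q2=[]
t=13-14: P2@Q0 runs 1, rem=2, I/O yield, promote→Q0. Q0=[P1,P2] Q1=[] Q2=[]
t=14-15: P1@Q0 runs 1, rem=7, I/O yield, promote→Q0. Q0=[P2,P1] Q1=[] Q2=[]
t=15-16: P2@Q0 runs 1, rem=1, I/O yield, promote→Q0. Q0=[P1,P2] Q1=[] Q2=[]
t=16-17: P1@Q0 runs 1, rem=6, I/O yield, promote→Q0. Q0=[P2,P1] Q1=[] Q2=[]
t=17-18: P2@Q0 runs 1, rem=0, completes. Q0=[P1] Q1=[] Q2=[]
t=18-19: P1@Q0 runs 1, rem=5, I/O yield, promote→Q0. Q0=[P1] Q1=[] Q2=[]
t=19-20: P1@Q0 runs 1, rem=4, I/O yield, promote→Q0. Q0=[P1] Q1=[] Q2=[]
t=20-21: P1@Q0 runs 1, rem=3, I/O yield, promote→Q0. Q0=[P1] Q1=[] Q2=[]
t=21-22: P1@Q0 runs 1, rem=2, I/O yield, promote→Q0. Q0=[P1] Q1=[] Q2=[]
t=22-23: P1@Q0 runs 1, rem=1, I/O yield, promote→Q0. Q0=[P1] Q1=[] Q2=[]
t=23-24: P1@Q0 runs 1, rem=0, completes. Q0=[] Q1=[] Q2=[]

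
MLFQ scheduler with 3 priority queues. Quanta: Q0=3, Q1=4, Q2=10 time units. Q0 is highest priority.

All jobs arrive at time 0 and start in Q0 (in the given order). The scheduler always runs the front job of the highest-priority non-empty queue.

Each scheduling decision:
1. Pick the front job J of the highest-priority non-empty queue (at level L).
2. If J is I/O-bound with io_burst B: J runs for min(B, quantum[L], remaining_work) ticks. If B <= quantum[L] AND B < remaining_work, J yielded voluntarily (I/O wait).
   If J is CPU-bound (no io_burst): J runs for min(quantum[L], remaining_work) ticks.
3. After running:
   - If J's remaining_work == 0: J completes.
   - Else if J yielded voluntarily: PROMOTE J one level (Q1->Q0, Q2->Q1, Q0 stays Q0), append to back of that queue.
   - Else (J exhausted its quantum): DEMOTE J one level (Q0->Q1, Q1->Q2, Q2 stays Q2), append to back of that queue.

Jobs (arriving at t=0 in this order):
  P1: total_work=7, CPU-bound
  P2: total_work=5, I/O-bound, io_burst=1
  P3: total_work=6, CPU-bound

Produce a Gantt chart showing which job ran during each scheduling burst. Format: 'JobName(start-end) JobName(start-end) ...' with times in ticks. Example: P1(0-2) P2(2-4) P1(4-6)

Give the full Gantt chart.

t=0-3: P1@Q0 runs 3, rem=4, quantum used, demote→Q1. Q0=[P2,P3] Q1=[P1] Q2=[]
t=3-4: P2@Q0 runs 1, rem=4, I/O yield, promote→Q0. Q0=[P3,P2] Q1=[P1] Q2=[]
t=4-7: P3@Q0 runs 3, rem=3, quantum used, demote→Q1. Q0=[P2] Q1=[P1,P3] Q2=[]
t=7-8: P2@Q0 runs 1, rem=3, I/O yield, promote→Q0. Q0=[P2] Q1=[P1,P3] Q2=[]
t=8-9: P2@Q0 runs 1, rem=2, I/O yield, promote→Q0. Q0=[P2] Q1=[P1,P3] Q2=[]
t=9-10: P2@Q0 runs 1, rem=1, I/O yield, promote→Q0. Q0=[P2] Q1=[P1,P3] Q2=[]
t=10-11: P2@Q0 runs 1, rem=0, completes. Q0=[] Q1=[P1,P3] Q2=[]
t=11-15: P1@Q1 runs 4, rem=0, completes. Q0=[] Q1=[P3] Q2=[]
t=15-18: P3@Q1 runs 3, rem=0, completes. Q0=[] Q1=[] Q2=[]

Answer: P1(0-3) P2(3-4) P3(4-7) P2(7-8) P2(8-9) P2(9-10) P2(10-11) P1(11-15) P3(15-18)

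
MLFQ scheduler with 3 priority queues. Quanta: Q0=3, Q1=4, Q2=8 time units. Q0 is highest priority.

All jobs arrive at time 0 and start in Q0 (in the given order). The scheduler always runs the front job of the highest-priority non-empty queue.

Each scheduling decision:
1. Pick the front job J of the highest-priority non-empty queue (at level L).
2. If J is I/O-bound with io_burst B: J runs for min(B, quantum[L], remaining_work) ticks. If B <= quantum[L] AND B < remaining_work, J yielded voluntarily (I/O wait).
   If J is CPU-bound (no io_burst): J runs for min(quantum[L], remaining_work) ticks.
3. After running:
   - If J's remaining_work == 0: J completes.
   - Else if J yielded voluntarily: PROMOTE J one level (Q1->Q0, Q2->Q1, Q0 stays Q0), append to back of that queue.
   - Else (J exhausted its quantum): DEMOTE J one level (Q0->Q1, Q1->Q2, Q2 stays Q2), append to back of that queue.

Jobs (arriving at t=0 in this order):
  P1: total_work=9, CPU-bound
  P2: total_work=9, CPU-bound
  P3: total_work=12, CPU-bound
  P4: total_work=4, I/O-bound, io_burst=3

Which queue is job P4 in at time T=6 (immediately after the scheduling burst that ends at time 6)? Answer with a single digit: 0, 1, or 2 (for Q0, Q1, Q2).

Answer: 0

Derivation:
t=0-3: P1@Q0 runs 3, rem=6, quantum used, demote→Q1. Q0=[P2,P3,P4] Q1=[P1] Q2=[]
t=3-6: P2@Q0 runs 3, rem=6, quantum used, demote→Q1. Q0=[P3,P4] Q1=[P1,P2] Q2=[]
t=6-9: P3@Q0 runs 3, rem=9, quantum used, demote→Q1. Q0=[P4] Q1=[P1,P2,P3] Q2=[]
t=9-12: P4@Q0 runs 3, rem=1, I/O yield, promote→Q0. Q0=[P4] Q1=[P1,P2,P3] Q2=[]
t=12-13: P4@Q0 runs 1, rem=0, completes. Q0=[] Q1=[P1,P2,P3] Q2=[]
t=13-17: P1@Q1 runs 4, rem=2, quantum used, demote→Q2. Q0=[] Q1=[P2,P3] Q2=[P1]
t=17-21: P2@Q1 runs 4, rem=2, quantum used, demote→Q2. Q0=[] Q1=[P3] Q2=[P1,P2]
t=21-25: P3@Q1 runs 4, rem=5, quantum used, demote→Q2. Q0=[] Q1=[] Q2=[P1,P2,P3]
t=25-27: P1@Q2 runs 2, rem=0, completes. Q0=[] Q1=[] Q2=[P2,P3]
t=27-29: P2@Q2 runs 2, rem=0, completes. Q0=[] Q1=[] Q2=[P3]
t=29-34: P3@Q2 runs 5, rem=0, completes. Q0=[] Q1=[] Q2=[]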